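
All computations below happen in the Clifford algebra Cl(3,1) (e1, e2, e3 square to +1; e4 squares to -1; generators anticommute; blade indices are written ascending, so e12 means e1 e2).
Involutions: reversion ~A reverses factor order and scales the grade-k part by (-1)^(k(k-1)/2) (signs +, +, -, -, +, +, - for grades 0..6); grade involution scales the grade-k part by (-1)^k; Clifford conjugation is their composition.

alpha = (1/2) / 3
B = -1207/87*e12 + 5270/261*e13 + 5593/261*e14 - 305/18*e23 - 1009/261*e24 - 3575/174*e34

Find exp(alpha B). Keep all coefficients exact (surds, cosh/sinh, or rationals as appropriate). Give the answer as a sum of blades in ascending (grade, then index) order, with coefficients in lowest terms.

B^2 term by term: the squares give (-1207/87)^2*(e12)^2 + (5270/261)^2*(e13)^2 + (5593/261)^2*(e14)^2 + (-305/18)^2*(e23)^2 + (-1009/261)^2*(e24)^2 + (-3575/174)^2*(e34)^2 = 1456849/7569*(-1) + 27772900/68121*(-1) + 31281649/68121*(+1) + 93025/324*(-1) + 1018081/68121*(+1) + 12780625/30276*(+1) = 9 (each basis 2-blade squares to minus the product of its generators' squares); cross terms between blades sharing an index anticommute and cancel; the commuting (index-disjoint) pairs give grade-4 terms 2*c*c'*(blade product), which cancel blade by blade — e1234: 4315025/7569 + 10634860/68121 - 1705865/2349 = 0 — confirming B is simple. So B^2 = 9.
B^2 = 9 — the series telescopes hyperbolically here: l = 3, alpha*l = 1/2, so exp(alpha B) = cosh(1/2) + (sinh(1/2)/3)*B = cosh(1/2) + (sinh(1/2)/3)*B.
Answer: cosh(1/2) - 1207*sinh(1/2)/261*e12 + 5270*sinh(1/2)/783*e13 + 5593*sinh(1/2)/783*e14 - 305*sinh(1/2)/54*e23 - 1009*sinh(1/2)/783*e24 - 3575*sinh(1/2)/522*e34


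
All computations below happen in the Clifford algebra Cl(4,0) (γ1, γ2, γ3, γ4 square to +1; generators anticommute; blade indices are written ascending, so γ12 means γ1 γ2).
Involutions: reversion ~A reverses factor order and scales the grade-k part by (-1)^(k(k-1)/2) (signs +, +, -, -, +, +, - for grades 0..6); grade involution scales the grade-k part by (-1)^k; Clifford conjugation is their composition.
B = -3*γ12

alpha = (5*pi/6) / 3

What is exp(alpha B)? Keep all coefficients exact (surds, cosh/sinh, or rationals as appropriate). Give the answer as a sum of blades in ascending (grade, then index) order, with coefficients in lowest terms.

B^2 = (-3)^2*(γ12)^2 = 9*(-1) = -9 (a basis 2-blade squares to minus the product of its generators' squares).
B^2 = -9 — since the square is negative, the closed form is circular: l = 3, alpha*l = 5*pi/6, so exp(alpha B) = cos(5*pi/6) + (sin(5*pi/6)/3)*B = -sqrt(3)/2 + (1/6)*B.
Answer: -sqrt(3)/2 - 1/2*γ12


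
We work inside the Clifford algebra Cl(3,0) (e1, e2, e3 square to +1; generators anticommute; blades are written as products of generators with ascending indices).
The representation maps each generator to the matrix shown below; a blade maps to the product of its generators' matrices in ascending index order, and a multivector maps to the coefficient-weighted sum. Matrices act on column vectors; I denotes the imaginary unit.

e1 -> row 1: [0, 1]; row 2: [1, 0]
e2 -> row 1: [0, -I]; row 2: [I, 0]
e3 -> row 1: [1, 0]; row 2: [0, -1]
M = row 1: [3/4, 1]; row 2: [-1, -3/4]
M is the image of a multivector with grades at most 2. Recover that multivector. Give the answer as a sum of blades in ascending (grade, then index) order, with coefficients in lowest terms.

Method: 1, rho(e1), rho(e2), rho(e3) form a trace-orthogonal basis of the 2x2 complex matrices (tr(X Y) = 2 if X = Y, else 0), so M = m0*1 + m1*rho(e1) + m2*rho(e2) + m3*rho(e3) with m0 = tr(M)/2 = 0, m1 = tr(M rho(e1))/2 = 0, m2 = tr(M rho(e2))/2 = I, m3 = tr(M rho(e3))/2 = 3/4.
Multiplying table entries, the bivector images are rho(e1 e2) = I*rho(e3), rho(e1 e3) = -I*rho(e2), rho(e2 e3) = I*rho(e1); with real blade coefficients the real parts of m0..m3 are the coefficients of 1, e1, e2, e3 and the imaginary parts give the bivectors (e2 e3: Im m1, e1 e3: -Im m2, e1 e2: Im m3).
Answer: 3/4*e3 - e1 e3


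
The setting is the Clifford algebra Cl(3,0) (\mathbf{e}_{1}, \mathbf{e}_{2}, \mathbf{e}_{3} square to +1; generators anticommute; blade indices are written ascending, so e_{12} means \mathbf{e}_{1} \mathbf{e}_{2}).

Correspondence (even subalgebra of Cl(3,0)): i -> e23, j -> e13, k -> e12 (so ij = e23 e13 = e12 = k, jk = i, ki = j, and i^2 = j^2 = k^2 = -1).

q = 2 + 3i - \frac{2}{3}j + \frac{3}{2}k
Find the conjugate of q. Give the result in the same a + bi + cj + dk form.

In blades: q = 2 + \frac{3}{2} e_{12} - \frac{2}{3} e_{13} + 3 e_{23}.
Quaternion conjugation is reversion on the even subalgebra: the scalar is fixed and every grade-2 blade flips sign, giving 2 - \frac{3}{2} e_{12} + \frac{2}{3} e_{13} - 3 e_{23}; translating back:
Answer: 2 - 3i + \frac{2}{3}j - \frac{3}{2}k


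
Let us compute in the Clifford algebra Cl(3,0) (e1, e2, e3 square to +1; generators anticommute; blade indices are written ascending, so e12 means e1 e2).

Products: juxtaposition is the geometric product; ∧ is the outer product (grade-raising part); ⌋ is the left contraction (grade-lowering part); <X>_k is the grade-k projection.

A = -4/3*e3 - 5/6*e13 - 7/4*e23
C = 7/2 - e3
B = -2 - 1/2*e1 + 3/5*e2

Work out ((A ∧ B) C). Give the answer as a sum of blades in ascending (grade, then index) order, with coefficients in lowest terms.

step 1: 8/3*e3 + e13 + 43/10*e23 + 11/8*e123
step 2: -8/3 - e1 - 43/10*e2 + 28/3*e3 - 11/8*e12 + 7/2*e13 + 301/20*e23 + 77/16*e123
Answer: -8/3 - e1 - 43/10*e2 + 28/3*e3 - 11/8*e12 + 7/2*e13 + 301/20*e23 + 77/16*e123


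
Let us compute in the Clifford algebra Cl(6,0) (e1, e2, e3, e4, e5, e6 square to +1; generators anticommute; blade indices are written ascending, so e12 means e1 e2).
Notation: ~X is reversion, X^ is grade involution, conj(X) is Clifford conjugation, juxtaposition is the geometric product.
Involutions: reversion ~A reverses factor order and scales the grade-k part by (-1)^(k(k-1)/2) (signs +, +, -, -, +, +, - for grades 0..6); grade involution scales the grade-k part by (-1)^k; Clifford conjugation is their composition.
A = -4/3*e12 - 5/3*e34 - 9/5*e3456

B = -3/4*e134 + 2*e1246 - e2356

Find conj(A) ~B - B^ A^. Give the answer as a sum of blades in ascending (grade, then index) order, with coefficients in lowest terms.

first term: -5/4*e1 + 9/5*e24 - 8/3*e46 + 27/20*e156 - e234 - 18/5*e1235 + 10/3*e1236 - 4/3*e1356 + 5/3*e2456
second term: 5/4*e1 - 9/5*e24 + 8/3*e46 + 27/20*e156 - e234 - 18/5*e1235 + 10/3*e1236 - 4/3*e1356 + 5/3*e2456
Answer: -5/2*e1 + 18/5*e24 - 16/3*e46


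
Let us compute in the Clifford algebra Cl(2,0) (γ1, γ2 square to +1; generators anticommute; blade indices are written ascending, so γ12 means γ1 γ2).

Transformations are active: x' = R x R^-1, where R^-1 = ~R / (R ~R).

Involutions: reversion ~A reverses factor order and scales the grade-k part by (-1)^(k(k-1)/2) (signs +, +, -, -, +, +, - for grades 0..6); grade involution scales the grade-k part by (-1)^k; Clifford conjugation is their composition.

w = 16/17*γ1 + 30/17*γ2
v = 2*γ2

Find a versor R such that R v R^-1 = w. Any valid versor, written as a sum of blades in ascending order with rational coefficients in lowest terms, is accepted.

Construction: equal norms (both 4) license R = v + w = 16/17*γ1 + 64/17*γ2 — nothing changes along that direction, while (v - w)/2 changes sign, so v maps onto w.
Answer: 16/17*γ1 + 64/17*γ2


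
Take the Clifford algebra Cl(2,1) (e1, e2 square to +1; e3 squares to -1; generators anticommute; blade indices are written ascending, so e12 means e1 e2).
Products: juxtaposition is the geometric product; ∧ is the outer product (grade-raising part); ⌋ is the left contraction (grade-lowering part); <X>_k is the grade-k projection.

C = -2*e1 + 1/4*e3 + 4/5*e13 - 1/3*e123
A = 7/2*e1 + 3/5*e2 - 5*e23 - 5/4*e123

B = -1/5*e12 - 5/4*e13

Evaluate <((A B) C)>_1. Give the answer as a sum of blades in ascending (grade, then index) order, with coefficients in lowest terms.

step 1: 3/25*e1 - 181/80*e2 - 37/8*e3 - 25/4*e12 - e13 + 3/4*e123
step 2: -107/800 - 69/20*e1 - 403/30*e2 - 5981/1500*e3 - 1501/240*e12 - 11969/1200*e13 + 4631/1600*e23 + 99/400*e123
step 3: -69/20*e1 - 403/30*e2 - 5981/1500*e3
Answer: -69/20*e1 - 403/30*e2 - 5981/1500*e3


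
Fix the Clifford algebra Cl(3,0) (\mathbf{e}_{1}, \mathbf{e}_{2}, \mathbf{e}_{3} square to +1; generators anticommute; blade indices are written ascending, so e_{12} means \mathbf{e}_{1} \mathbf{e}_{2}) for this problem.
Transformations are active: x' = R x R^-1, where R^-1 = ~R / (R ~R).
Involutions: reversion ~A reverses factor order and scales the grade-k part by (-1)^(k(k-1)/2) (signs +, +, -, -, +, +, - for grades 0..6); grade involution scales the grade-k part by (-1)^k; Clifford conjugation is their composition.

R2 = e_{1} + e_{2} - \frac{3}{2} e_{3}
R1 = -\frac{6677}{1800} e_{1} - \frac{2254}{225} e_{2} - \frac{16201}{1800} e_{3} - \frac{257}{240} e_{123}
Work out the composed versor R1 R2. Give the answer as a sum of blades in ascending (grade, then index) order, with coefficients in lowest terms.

Distribute over the terms of R2 (each basis-blade product reordered to ascending indices, repeated generators contracted through their squares):
R1 (e_{1}) = -\frac{6677}{1800} + \frac{2254}{225} e_{12} + \frac{16201}{1800} e_{13} - \frac{257}{240} e_{23}
R1 (e_{2}) = -\frac{2254}{225} - \frac{6677}{1800} e_{12} + \frac{257}{240} e_{13} + \frac{16201}{1800} e_{23}
R1 (-\frac{3}{2} e_{3}) = \frac{16201}{1200} + \frac{257}{160} e_{12} + \frac{6677}{1200} e_{13} + \frac{1127}{75} e_{23}
Summing the partial products and collecting blades:
Answer: -\frac{163}{720} + \frac{3799}{480} e_{12} + \frac{3518}{225} e_{13} + \frac{82643}{3600} e_{23}


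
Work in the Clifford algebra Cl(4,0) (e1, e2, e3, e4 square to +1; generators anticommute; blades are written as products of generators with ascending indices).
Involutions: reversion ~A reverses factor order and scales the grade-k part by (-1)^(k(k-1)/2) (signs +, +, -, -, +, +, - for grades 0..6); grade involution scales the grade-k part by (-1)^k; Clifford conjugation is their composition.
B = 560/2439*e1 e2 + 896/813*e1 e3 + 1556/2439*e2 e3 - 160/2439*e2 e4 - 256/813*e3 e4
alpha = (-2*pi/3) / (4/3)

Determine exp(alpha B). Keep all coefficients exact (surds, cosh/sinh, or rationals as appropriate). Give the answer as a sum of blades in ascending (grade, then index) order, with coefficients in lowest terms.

B^2 term by term: the squares give (560/2439)^2*(e1 e2)^2 + (896/813)^2*(e1 e3)^2 + (1556/2439)^2*(e2 e3)^2 + (-160/2439)^2*(e2 e4)^2 + (-256/813)^2*(e3 e4)^2 = 313600/5948721*(-1) + 802816/660969*(-1) + 2421136/5948721*(-1) + 25600/5948721*(-1) + 65536/660969*(-1) = -16/9 (each basis 2-blade squares to minus the product of its generators' squares); cross terms between blades sharing an index anticommute and cancel; the commuting (index-disjoint) pairs give grade-4 terms 2*c*c'*(blade product), which cancel blade by blade — e1 e2 e3 e4: -286720/1982907 + 286720/1982907 = 0 — confirming B is simple. So B^2 = -16/9.
B^2 = -16/9 — B^2 < 0, so the exponential closes trigonometrically: l = 4/3, alpha*l = -2*pi/3, so exp(alpha B) = cos(-2*pi/3) + (sin(-2*pi/3)/(4/3))*B = -1/2 + (-3*sqrt(3)/8)*B.
Answer: -1/2 - 70*sqrt(3)/813*e1 e2 - 112*sqrt(3)/271*e1 e3 - 389*sqrt(3)/1626*e2 e3 + 20*sqrt(3)/813*e2 e4 + 32*sqrt(3)/271*e3 e4


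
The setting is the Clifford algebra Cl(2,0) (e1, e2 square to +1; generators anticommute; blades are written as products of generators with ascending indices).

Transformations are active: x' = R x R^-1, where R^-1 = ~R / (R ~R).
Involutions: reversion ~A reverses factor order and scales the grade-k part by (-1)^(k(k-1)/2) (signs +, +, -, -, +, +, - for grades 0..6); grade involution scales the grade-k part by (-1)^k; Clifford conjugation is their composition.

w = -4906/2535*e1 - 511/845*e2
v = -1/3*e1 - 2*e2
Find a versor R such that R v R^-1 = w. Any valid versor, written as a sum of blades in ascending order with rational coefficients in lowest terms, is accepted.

Since q(v) = q(w) = 37/9, the sum R = v + w = -1917/845*e1 - 2201/845*e2 does the job whenever invertible.
Answer: -1917/845*e1 - 2201/845*e2


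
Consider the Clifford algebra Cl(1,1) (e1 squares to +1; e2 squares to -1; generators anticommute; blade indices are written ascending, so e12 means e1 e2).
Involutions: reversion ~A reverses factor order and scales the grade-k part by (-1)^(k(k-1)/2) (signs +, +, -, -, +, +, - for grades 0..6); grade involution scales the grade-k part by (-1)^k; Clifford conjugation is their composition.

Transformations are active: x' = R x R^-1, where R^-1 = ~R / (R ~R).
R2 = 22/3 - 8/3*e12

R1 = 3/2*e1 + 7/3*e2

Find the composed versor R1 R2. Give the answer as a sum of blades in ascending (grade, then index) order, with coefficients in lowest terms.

Distribute over the terms of R1 (each basis-blade product reordered to ascending indices, repeated generators contracted through their squares):
(3/2*e1) R2 = 11*e1 - 4*e2
(7/3*e2) R2 = -56/9*e1 + 154/9*e2
Summing the partial products and collecting blades:
Answer: 43/9*e1 + 118/9*e2


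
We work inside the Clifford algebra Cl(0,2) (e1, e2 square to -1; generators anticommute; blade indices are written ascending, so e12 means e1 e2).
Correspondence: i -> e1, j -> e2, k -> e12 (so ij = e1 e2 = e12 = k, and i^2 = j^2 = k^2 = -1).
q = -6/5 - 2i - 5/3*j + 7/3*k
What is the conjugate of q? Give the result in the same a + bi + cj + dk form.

In blades: q = -6/5 - 2*e1 - 5/3*e2 + 7/3*e12.
Conjugation here is Clifford conjugation: the scalar is fixed and the grade-1 and grade-2 blades all flip sign, giving -6/5 + 2*e1 + 5/3*e2 - 7/3*e12; translating back:
Answer: -6/5 + 2i + 5/3*j - 7/3*k


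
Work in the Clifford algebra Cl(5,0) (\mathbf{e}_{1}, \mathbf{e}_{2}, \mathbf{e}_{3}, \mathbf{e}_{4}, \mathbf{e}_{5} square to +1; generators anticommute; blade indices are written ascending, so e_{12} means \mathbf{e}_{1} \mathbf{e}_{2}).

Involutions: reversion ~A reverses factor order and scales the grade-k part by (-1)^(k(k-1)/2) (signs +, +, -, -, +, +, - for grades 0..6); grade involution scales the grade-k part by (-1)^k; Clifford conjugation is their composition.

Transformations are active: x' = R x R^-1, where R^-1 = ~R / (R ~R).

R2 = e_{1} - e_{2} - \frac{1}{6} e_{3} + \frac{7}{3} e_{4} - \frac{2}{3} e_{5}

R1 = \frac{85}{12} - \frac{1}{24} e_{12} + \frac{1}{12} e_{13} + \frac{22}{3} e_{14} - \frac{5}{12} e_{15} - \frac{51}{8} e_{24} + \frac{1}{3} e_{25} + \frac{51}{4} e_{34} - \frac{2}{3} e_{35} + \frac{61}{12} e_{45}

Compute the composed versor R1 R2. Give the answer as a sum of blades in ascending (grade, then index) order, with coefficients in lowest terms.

Distribute over the terms of R2 (each basis-blade product reordered to ascending indices, repeated generators contracted through their squares):
R1 (e_{1}) = \frac{85}{12} e_{1} + \frac{1}{24} e_{2} - \frac{1}{12} e_{3} - \frac{22}{3} e_{4} + \frac{5}{12} e_{5} - \frac{51}{8} e_{124} + \frac{1}{3} e_{125} + \frac{51}{4} e_{134} - \frac{2}{3} e_{135} + \frac{61}{12} e_{145}
R1 (-e_{2}) = \frac{1}{24} e_{1} - \frac{85}{12} e_{2} - \frac{51}{8} e_{4} + \frac{1}{3} e_{5} + \frac{1}{12} e_{123} + \frac{22}{3} e_{124} - \frac{5}{12} e_{125} - \frac{51}{4} e_{234} + \frac{2}{3} e_{235} - \frac{61}{12} e_{245}
R1 (-\frac{1}{6} e_{3}) = -\frac{1}{72} e_{1} - \frac{85}{72} e_{3} + \frac{17}{8} e_{4} - \frac{1}{9} e_{5} + \frac{1}{144} e_{123} + \frac{11}{9} e_{134} - \frac{5}{72} e_{135} - \frac{17}{16} e_{234} + \frac{1}{18} e_{235} - \frac{61}{72} e_{345}
R1 (\frac{7}{3} e_{4}) = \frac{154}{9} e_{1} - \frac{119}{8} e_{2} + \frac{119}{4} e_{3} + \frac{595}{36} e_{4} - \frac{427}{36} e_{5} - \frac{7}{72} e_{124} + \frac{7}{36} e_{134} + \frac{35}{36} e_{145} - \frac{7}{9} e_{245} + \frac{14}{9} e_{345}
R1 (-\frac{2}{3} e_{5}) = \frac{5}{18} e_{1} - \frac{2}{9} e_{2} + \frac{4}{9} e_{3} - \frac{61}{18} e_{4} - \frac{85}{18} e_{5} + \frac{1}{36} e_{125} - \frac{1}{18} e_{135} - \frac{44}{9} e_{145} + \frac{17}{4} e_{245} - \frac{17}{2} e_{345}
Summing the partial products and collecting blades:
Answer: \frac{49}{2} e_{1} - \frac{797}{36} e_{2} + \frac{2083}{72} e_{3} + \frac{14}{9} e_{4} - \frac{287}{18} e_{5} + \frac{13}{144} e_{123} + \frac{31}{36} e_{124} - \frac{1}{18} e_{125} + \frac{85}{6} e_{134} - \frac{19}{24} e_{135} + \frac{7}{6} e_{145} - \frac{221}{16} e_{234} + \frac{13}{18} e_{235} - \frac{29}{18} e_{245} - \frac{187}{24} e_{345}


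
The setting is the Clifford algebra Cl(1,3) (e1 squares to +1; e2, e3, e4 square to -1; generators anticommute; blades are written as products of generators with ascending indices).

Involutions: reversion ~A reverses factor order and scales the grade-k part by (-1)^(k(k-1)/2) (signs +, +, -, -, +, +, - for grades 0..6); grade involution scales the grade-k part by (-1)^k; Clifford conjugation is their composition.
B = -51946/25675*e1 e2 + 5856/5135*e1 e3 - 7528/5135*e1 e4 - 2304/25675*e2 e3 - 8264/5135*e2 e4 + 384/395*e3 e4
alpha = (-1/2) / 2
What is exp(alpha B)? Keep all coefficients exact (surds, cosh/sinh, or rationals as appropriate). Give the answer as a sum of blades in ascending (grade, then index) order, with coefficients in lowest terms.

B^2 term by term: the squares give (-51946/25675)^2*(e1 e2)^2 + (5856/5135)^2*(e1 e3)^2 + (-7528/5135)^2*(e1 e4)^2 + (-2304/25675)^2*(e2 e3)^2 + (-8264/5135)^2*(e2 e4)^2 + (384/395)^2*(e3 e4)^2 = 2698386916/659205625*(+1) + 34292736/26368225*(+1) + 56670784/26368225*(+1) + 5308416/659205625*(-1) + 68293696/26368225*(-1) + 147456/156025*(-1) = 4 (each basis 2-blade squares to minus the product of its generators' squares); cross terms between blades sharing an index anticommute and cancel; the commuting (index-disjoint) pairs give grade-4 terms 2*c*c'*(blade product), which cancel blade by blade — e1 e2 e3 e4: -39894528/10141625 + 96787968/26368225 + 34689024/131841125 = 0 — confirming B is simple. So B^2 = 4.
B^2 = 4 — the series telescopes hyperbolically here: l = 2, alpha*l = -1/2, so exp(alpha B) = cosh(-1/2) + (sinh(-1/2)/2)*B = cosh(1/2) + (-sinh(1/2)/2)*B.
Answer: cosh(1/2) + 25973*sinh(1/2)/25675*e1 e2 - 2928*sinh(1/2)/5135*e1 e3 + 3764*sinh(1/2)/5135*e1 e4 + 1152*sinh(1/2)/25675*e2 e3 + 4132*sinh(1/2)/5135*e2 e4 - 192*sinh(1/2)/395*e3 e4


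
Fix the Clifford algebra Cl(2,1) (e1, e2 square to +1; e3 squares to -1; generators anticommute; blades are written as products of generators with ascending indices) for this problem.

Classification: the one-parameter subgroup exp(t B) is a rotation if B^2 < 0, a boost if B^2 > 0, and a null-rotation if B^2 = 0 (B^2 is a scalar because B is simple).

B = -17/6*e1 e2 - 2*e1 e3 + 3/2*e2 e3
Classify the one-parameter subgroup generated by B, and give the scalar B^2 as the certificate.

B^2 term by term: the squares give (-17/6)^2*(e1 e2)^2 + (-2)^2*(e1 e3)^2 + (3/2)^2*(e2 e3)^2 = 289/36*(-1) + 4*(+1) + 9/4*(+1) = -16/9 (each basis 2-blade squares to minus the product of its generators' squares); cross terms between blades sharing an index anticommute and cancel. So B^2 = -16/9.
Answer: rotation, certificate B^2 = -16/9. No conjugation can change B^2 = -16/9; the sign gives the class.


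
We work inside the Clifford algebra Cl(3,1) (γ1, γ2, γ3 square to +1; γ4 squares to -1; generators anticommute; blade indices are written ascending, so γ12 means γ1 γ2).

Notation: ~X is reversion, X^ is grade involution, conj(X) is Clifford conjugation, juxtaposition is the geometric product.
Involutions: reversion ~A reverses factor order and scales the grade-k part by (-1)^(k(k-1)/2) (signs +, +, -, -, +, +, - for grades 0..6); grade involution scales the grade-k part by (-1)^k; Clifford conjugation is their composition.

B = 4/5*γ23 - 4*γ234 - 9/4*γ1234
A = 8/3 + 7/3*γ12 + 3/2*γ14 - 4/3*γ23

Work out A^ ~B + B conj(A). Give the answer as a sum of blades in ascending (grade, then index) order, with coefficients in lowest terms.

first term: -16/15 + 16/3*γ4 - 28/15*γ13 - 3*γ14 - 661/120*γ23 + 21/4*γ34 - 6*γ123 + 28/3*γ134 + 32/3*γ234 - 36/5*γ1234
second term: -16/15 + 16/3*γ4 + 28/15*γ13 + 3*γ14 + 661/120*γ23 - 21/4*γ34 + 6*γ123 - 28/3*γ134 - 32/3*γ234 - 36/5*γ1234
Answer: -32/15 + 32/3*γ4 - 72/5*γ1234


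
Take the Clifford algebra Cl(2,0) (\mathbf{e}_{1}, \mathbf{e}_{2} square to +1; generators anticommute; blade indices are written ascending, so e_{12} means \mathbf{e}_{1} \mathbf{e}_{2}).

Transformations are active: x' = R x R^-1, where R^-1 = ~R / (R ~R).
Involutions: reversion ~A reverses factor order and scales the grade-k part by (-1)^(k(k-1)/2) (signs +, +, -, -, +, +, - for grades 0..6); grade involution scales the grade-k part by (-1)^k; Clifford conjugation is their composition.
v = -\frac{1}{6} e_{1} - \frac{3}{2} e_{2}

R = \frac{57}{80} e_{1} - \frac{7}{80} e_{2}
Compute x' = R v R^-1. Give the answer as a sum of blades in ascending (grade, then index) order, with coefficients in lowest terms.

~R = \frac{57}{80} e_{1} - \frac{7}{80} e_{2}, and R ~R = \frac{1649}{3200}, so R^-1 = ~R / (\frac{1649}{3200}).
R v = \frac{1}{80} - \frac{13}{12} e_{12}
Answer: \frac{1991}{9894} e_{1} + \frac{4933}{3298} e_{2}


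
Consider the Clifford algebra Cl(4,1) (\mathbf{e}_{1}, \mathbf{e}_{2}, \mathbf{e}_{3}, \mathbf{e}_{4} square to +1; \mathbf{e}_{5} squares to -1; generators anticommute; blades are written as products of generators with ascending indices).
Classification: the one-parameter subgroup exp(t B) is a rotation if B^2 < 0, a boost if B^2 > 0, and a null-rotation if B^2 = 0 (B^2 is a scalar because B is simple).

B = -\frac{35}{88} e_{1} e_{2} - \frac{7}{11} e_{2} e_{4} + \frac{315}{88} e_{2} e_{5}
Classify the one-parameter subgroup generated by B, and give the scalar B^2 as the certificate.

B^2 term by term: the squares give (-\frac{35}{88})^2*(e_{1} e_{2})^2 + (-\frac{7}{11})^2*(e_{2} e_{4})^2 + (\frac{315}{88})^2*(e_{2} e_{5})^2 = \frac{1225}{7744}*(-1) + \frac{49}{121}*(-1) + \frac{99225}{7744}*(+1) = \frac{49}{4} (each basis 2-blade squares to minus the product of its generators' squares); cross terms between blades sharing an index anticommute and cancel. So B^2 = \frac{49}{4}.
Answer: boost, certificate B^2 = \frac{49}{4}. Because \frac{49}{4} is invariant under every versor sandwich, the classification follows from its sign alone.


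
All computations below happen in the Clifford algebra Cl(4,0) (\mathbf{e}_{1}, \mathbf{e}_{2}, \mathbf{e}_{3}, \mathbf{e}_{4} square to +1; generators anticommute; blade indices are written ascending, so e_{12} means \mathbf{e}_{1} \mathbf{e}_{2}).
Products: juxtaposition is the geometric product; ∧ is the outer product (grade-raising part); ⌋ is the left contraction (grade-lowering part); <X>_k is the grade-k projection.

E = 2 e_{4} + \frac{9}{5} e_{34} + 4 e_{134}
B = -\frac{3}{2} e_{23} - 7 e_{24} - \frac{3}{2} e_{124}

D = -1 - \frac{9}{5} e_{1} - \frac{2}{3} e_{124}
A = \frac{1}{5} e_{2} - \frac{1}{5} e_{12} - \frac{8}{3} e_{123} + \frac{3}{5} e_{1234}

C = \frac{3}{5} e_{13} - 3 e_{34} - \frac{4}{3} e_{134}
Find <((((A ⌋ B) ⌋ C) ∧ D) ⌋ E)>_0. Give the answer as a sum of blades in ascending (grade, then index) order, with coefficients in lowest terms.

step 1: -\frac{3}{10} e_{3} - \frac{17}{10} e_{4} + \frac{3}{10} e_{14}
step 2: \frac{9}{50} e_{1} - \frac{11}{2} e_{3} + \frac{9}{10} e_{4} + \frac{34}{15} e_{13} - \frac{2}{5} e_{14}
step 3: -\frac{9}{50} e_{1} + \frac{11}{2} e_{3} - \frac{9}{10} e_{4} - \frac{73}{6} e_{13} + \frac{101}{50} e_{14} + \frac{11}{3} e_{1234}
step 4: -\frac{9}{5} + \frac{97}{10} e_{3} + \frac{1757}{30} e_{4} - \frac{18}{5} e_{13} - 22 e_{14} - \frac{18}{25} e_{34}
step 5: -\frac{9}{5}
Answer: -\frac{9}{5}


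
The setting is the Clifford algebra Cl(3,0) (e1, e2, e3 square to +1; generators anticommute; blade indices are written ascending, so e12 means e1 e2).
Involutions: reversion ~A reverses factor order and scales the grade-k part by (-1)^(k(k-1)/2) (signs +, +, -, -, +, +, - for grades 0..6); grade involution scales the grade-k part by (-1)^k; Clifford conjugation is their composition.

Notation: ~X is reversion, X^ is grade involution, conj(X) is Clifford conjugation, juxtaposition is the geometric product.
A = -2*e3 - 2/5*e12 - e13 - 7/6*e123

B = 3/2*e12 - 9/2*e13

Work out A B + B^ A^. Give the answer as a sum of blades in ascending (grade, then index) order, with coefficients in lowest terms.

first term: -39/10 - 9*e1 + 21/4*e2 + 7/4*e3 - 33/10*e23 - 3*e123
second term: -39/10 - 9*e1 - 21/4*e2 - 7/4*e3 + 33/10*e23 + 3*e123
Answer: -39/5 - 18*e1


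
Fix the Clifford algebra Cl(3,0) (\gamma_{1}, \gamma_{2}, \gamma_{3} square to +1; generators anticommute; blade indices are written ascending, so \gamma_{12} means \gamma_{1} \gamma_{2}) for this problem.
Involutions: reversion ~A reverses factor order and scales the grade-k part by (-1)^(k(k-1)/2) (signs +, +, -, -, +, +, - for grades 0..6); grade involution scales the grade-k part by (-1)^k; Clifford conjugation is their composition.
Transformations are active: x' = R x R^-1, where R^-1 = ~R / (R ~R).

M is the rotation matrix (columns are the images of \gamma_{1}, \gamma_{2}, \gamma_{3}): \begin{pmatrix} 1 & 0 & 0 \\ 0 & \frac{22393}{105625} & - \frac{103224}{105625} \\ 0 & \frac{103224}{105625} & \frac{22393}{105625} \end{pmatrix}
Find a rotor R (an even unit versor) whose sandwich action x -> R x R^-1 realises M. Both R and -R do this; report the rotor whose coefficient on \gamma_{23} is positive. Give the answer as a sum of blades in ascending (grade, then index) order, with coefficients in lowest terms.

Method: write R = a + b12*\gamma_{12} + b13*\gamma_{13} + b23*\gamma_{23} with a^2 + b12^2 + b13^2 + b23^2 = 1 (so R^-1 = ~R). Expanding the columns R e_j ~R gives tr M = 4a^2 - 1 and, from the antisymmetric part, M21 - M12 = -4a*b12, M13 - M31 = 4a*b13, M32 - M23 = -4a*b23.
Here tr M = \frac{150411}{105625}, so a^2 = (1 + tr M)/4 = \frac{64009}{105625} and a = ±\frac{253}{325}. Taking a = \frac{253}{325}: M21 - M12 = 0, M13 - M31 = 0, M32 - M23 = \frac{206448}{105625}, giving b12 = 0, b13 = 0, b23 = -\frac{204}{325}, i.e. R = \frac{253}{325} - \frac{204}{325} \gamma_{23}.
Its \gamma_{23} coefficient is negative, so report the other preimage -R.
Answer: -\frac{253}{325} + \frac{204}{325} \gamma_{23}. Sheet selection: the two-to-one cover makes ±R indistinguishable at the matrix level (trace \frac{150411}{105625}), so uniqueness comes from the required sign on \gamma_{23}.


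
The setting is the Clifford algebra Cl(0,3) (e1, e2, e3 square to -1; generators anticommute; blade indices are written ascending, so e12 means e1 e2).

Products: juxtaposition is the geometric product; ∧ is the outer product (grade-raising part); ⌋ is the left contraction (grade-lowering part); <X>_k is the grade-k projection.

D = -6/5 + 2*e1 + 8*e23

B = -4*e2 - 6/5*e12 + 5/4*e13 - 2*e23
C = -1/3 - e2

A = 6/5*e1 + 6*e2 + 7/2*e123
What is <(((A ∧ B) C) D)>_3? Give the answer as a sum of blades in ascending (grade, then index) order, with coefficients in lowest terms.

step 1: -24/5*e12 - 99/10*e123
step 2: -24/5*e1 + 8/5*e12 + 99/10*e13 + 33/10*e123
step 3: 48/5 - 516/25*e1 + 16/5*e2 + 99/5*e3 + 1932/25*e12 - 617/25*e13 - 33/5*e23 - 1059/25*e123
step 4: -1059/25*e123
Answer: -1059/25*e123


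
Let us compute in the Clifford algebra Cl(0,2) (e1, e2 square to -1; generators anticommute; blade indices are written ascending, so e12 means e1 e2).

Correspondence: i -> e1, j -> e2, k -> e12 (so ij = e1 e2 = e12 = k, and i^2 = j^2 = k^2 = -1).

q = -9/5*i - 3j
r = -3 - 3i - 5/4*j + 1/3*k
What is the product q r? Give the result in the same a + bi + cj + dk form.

In blades: q = -9/5*e1 - 3*e2, r = -3 - 3*e1 - 5/4*e2 + 1/3*e12.
Distribute q over r term by term (generator squares from the signature, products reordered to ascending indices): (-9/5*e1)*r = -27/5 + 27/5*e1 + 3/5*e2 + 9/4*e12; (-3*e2)*r = -15/4 - e1 + 9*e2 - 9*e12.
Sum: -183/20 + 22/5*e1 + 48/5*e2 - 27/4*e12; translating back through the correspondence:
Answer: -183/20 + 22/5*i + 48/5*j - 27/4*k


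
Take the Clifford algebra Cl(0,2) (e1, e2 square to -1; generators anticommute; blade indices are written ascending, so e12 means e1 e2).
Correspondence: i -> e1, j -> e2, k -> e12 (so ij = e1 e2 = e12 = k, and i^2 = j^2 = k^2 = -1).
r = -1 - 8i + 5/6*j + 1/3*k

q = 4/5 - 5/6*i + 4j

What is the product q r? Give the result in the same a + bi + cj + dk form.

In blades: q = 4/5 - 5/6*e1 + 4*e2, r = -1 - 8*e1 + 5/6*e2 + 1/3*e12.
Distribute q over r term by term (generator squares from the signature, products reordered to ascending indices): (4/5)*r = -4/5 - 32/5*e1 + 2/3*e2 + 4/15*e12; (-5/6*e1)*r = -20/3 + 5/6*e1 + 5/18*e2 - 25/36*e12; (4*e2)*r = -10/3 + 4/3*e1 - 4*e2 + 32*e12.
Sum: -54/5 - 127/30*e1 - 55/18*e2 + 5683/180*e12; translating back through the correspondence:
Answer: -54/5 - 127/30*i - 55/18*j + 5683/180*k


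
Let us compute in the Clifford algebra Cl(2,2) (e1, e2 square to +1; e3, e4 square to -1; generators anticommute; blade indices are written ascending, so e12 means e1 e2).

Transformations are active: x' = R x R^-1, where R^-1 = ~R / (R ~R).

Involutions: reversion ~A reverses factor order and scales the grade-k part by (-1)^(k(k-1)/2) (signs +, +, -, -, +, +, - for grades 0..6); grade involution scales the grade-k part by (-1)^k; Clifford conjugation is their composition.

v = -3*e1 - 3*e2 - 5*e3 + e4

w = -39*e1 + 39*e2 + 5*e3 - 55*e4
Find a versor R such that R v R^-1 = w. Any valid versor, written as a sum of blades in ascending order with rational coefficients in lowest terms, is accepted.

Key observation: q(v) = q(w) = -8 (sandwiches preserve the norm), so R = v + w = -42*e1 + 36*e2 - 54*e4 works whenever it is invertible — the component of v along it is kept and (v - w)/2 reverses, sending v to w.
Answer: -42*e1 + 36*e2 - 54*e4


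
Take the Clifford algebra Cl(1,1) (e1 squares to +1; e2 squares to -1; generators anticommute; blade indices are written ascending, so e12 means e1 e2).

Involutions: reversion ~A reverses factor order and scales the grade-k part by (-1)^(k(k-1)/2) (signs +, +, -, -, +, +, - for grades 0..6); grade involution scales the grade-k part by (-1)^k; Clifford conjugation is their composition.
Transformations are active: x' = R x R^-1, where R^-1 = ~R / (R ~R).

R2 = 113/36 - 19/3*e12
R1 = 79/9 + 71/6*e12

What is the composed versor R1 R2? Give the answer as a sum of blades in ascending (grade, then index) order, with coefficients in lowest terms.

Distribute over the terms of R1 (each basis-blade product reordered to ascending indices, repeated generators contracted through their squares):
(79/9) R2 = 8927/324 - 1501/27*e12
(71/6*e12) R2 = -1349/18 + 8023/216*e12
Summing the partial products and collecting blades:
Answer: -15355/324 - 3985/216*e12


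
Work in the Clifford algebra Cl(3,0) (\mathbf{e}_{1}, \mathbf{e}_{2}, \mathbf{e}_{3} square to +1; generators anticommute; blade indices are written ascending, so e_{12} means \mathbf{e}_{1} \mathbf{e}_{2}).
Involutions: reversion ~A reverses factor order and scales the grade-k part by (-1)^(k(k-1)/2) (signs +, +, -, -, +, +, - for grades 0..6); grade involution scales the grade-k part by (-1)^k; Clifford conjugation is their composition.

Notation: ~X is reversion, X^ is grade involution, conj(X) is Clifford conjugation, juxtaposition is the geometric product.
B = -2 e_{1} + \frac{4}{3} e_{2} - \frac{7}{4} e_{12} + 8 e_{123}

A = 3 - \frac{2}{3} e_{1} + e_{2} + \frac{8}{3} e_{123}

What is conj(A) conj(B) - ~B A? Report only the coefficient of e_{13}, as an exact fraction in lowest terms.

first term: -\frac{56}{3} + \frac{31}{4} e_{1} - \frac{17}{6} e_{2} - \frac{14}{3} e_{3} + \frac{229}{36} e_{12} + \frac{104}{9} e_{13} + \frac{32}{3} e_{23} + 24 e_{123}
second term: 24 - \frac{17}{4} e_{1} + \frac{31}{6} e_{2} - \frac{14}{3} e_{3} + \frac{149}{36} e_{12} + \frac{40}{9} e_{13} - 24 e_{123}
Answer: \frac{64}{9}


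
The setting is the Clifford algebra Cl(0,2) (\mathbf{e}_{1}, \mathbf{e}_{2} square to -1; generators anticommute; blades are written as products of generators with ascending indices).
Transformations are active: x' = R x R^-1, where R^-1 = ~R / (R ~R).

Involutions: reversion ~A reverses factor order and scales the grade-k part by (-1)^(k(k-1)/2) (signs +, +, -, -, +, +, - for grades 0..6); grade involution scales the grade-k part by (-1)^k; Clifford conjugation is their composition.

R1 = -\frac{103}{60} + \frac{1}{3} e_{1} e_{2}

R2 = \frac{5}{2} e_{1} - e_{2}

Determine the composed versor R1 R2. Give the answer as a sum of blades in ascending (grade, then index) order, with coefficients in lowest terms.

Distribute over the terms of R1 (each basis-blade product reordered to ascending indices, repeated generators contracted through their squares):
(-\frac{103}{60}) R2 = -\frac{103}{24} e_{1} + \frac{103}{60} e_{2}
(\frac{1}{3} e_{1} e_{2}) R2 = \frac{1}{3} e_{1} + \frac{5}{6} e_{2}
Summing the partial products and collecting blades:
Answer: -\frac{95}{24} e_{1} + \frac{51}{20} e_{2}


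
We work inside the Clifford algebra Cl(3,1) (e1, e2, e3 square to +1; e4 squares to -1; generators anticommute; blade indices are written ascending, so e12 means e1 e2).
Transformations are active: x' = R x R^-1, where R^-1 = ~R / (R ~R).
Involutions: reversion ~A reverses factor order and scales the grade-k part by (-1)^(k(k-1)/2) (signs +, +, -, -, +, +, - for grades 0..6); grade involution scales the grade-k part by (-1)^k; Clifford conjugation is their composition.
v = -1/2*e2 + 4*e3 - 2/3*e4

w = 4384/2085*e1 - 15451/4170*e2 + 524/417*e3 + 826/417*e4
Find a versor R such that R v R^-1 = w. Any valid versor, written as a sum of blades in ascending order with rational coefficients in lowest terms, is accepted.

Since q(v) = q(w) = 569/36, the sum R = v + w = 4384/2085*e1 - 8768/2085*e2 + 2192/417*e3 + 548/417*e4 does the job whenever invertible.
Answer: 4384/2085*e1 - 8768/2085*e2 + 2192/417*e3 + 548/417*e4


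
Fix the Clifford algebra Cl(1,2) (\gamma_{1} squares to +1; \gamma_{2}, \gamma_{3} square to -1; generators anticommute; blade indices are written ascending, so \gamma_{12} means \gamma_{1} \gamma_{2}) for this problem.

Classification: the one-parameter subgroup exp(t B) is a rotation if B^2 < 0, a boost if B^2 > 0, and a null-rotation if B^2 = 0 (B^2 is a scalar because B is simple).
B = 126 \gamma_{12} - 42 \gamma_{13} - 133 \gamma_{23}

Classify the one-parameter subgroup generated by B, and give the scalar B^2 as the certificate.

B^2 term by term: the squares give (126)^2*(\gamma_{12})^2 + (-42)^2*(\gamma_{13})^2 + (-133)^2*(\gamma_{23})^2 = 15876*(+1) + 1764*(+1) + 17689*(-1) = -49 (each basis 2-blade squares to minus the product of its generators' squares); cross terms between blades sharing an index anticommute and cancel. So B^2 = -49.
Answer: rotation, certificate B^2 = -49. One invariant decides it: the square -49 survives every conjugation, and its sign is exactly the classification.


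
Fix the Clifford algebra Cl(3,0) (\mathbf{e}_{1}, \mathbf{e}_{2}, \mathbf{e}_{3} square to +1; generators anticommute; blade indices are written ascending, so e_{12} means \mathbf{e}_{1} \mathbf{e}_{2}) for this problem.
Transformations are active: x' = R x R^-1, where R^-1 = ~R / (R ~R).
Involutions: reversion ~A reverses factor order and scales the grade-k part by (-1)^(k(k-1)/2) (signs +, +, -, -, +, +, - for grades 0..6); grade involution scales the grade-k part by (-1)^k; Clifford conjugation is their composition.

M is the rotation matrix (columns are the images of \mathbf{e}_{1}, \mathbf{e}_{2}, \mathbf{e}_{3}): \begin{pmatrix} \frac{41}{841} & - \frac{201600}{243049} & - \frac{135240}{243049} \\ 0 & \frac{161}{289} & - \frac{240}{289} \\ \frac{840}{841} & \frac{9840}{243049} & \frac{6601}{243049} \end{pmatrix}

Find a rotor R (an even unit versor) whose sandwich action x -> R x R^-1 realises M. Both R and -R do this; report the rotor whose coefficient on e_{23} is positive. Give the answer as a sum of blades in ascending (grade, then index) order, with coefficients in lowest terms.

Method: write R = a + b12*e_{12} + b13*e_{13} + b23*e_{23} with a^2 + b12^2 + b13^2 + b23^2 = 1 (so R^-1 = ~R). Expanding the columns R e_j ~R gives tr M = 4a^2 - 1 and, from the antisymmetric part, M21 - M12 = -4a*b12, M13 - M31 = 4a*b13, M32 - M23 = -4a*b23.
Here tr M = \frac{153851}{243049}, so a^2 = (1 + tr M)/4 = \frac{99225}{243049} and a = ±\frac{315}{493}. Taking a = \frac{315}{493}: M21 - M12 = \frac{201600}{243049}, M13 - M31 = -\frac{378000}{243049}, M32 - M23 = \frac{211680}{243049}, giving b12 = -\frac{160}{493}, b13 = -\frac{300}{493}, b23 = -\frac{168}{493}, i.e. R = \frac{315}{493} - \frac{160}{493} e_{12} - \frac{300}{493} e_{13} - \frac{168}{493} e_{23}.
Its e_{23} coefficient is negative, so report the other preimage -R.
Answer: -\frac{315}{493} + \frac{160}{493} e_{12} + \frac{300}{493} e_{13} + \frac{168}{493} e_{23}. Sheet selection: the two-to-one cover makes ±R indistinguishable at the matrix level (trace \frac{153851}{243049}), so uniqueness comes from the required sign on e_{23}.


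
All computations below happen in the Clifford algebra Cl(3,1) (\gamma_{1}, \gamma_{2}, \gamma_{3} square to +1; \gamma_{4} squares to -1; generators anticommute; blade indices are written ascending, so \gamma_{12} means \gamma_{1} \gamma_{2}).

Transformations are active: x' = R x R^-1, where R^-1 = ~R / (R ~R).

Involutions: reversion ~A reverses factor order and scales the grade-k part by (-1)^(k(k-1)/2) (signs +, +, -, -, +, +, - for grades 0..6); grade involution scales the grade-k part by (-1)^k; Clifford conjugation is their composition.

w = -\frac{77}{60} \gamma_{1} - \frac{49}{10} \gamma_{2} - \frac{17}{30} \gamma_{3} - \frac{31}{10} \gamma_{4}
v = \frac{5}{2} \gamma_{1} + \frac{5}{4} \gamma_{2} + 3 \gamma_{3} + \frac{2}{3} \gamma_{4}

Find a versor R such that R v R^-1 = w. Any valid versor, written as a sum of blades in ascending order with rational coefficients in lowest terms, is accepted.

Here q(v) = q(w) = \frac{2357}{144}; the classical choice R = v + w = \frac{73}{60} \gamma_{1} - \frac{73}{20} \gamma_{2} + \frac{73}{30} \gamma_{3} - \frac{73}{30} \gamma_{4} then realises v -> w under the sandwich.
Answer: \frac{73}{60} \gamma_{1} - \frac{73}{20} \gamma_{2} + \frac{73}{30} \gamma_{3} - \frac{73}{30} \gamma_{4}


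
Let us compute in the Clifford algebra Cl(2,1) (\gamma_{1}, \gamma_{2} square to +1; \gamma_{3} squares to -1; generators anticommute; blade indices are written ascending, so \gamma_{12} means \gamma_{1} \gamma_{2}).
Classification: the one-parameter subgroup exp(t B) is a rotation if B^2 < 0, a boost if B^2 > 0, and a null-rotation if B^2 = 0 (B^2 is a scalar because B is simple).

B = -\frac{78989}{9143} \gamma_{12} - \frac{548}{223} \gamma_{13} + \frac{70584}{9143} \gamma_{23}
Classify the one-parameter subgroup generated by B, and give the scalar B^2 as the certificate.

B^2 term by term: the squares give (-\frac{78989}{9143})^2*(\gamma_{12})^2 + (-\frac{548}{223})^2*(\gamma_{13})^2 + (\frac{70584}{9143})^2*(\gamma_{23})^2 = \frac{6239262121}{83594449}*(-1) + \frac{300304}{49729}*(+1) + \frac{4982101056}{83594449}*(+1) = -9 (each basis 2-blade squares to minus the product of its generators' squares); cross terms between blades sharing an index anticommute and cancel. So B^2 = -9.
Answer: rotation, certificate B^2 = -9. Why this suffices: the scalar -9 survives any versor conjugation, so its sign alone determines the class however B is presented.


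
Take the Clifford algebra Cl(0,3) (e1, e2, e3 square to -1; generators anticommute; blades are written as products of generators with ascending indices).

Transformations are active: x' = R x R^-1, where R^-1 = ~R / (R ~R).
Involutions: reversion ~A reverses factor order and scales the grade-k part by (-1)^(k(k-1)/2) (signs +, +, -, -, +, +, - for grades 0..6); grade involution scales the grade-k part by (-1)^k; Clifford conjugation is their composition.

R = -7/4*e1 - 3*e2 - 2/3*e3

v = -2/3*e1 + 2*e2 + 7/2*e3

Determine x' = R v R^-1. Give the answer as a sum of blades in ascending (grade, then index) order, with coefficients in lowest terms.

~R = -7/4*e1 - 3*e2 - 2/3*e3, and R ~R = -1801/144, so R^-1 = ~R / (-1801/144).
R v = 43/6 - 11/2*e1 e2 - 473/72*e1 e3 - 55/6*e2 e3
Answer: 14438/5403*e1 + 2590/1801*e2 - 9855/3602*e3
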